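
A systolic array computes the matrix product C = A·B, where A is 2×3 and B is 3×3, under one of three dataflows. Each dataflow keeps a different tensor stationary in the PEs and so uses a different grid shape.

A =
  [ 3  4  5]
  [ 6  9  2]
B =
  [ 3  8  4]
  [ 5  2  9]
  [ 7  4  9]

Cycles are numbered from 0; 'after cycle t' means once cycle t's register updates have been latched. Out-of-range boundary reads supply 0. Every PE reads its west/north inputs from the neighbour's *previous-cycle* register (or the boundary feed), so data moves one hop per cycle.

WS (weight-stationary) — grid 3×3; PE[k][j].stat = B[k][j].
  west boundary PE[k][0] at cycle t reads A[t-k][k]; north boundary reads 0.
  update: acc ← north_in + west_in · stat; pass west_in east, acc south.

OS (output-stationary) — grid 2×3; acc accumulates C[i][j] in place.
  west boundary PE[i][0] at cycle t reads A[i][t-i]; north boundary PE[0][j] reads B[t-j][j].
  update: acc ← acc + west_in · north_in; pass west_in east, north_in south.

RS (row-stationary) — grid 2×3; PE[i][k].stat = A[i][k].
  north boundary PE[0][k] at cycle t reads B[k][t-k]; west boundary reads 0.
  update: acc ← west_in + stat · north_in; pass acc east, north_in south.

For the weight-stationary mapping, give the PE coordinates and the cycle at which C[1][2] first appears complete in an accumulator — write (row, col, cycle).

Under WS, C[1][2] lands at PE[2][2]:
  step 0 · PE2,2: acc=0; fwd→0 fwd↓0
  step 1 · PE2,2: acc=0; fwd→0 fwd↓0
  step 2 · PE2,2: acc=0; fwd→0 fwd↓0
  step 3 · PE2,2: acc=0; fwd→0 fwd↓0
  step 4 · PE2,2: acc=93; fwd→5 fwd↓93
  step 5 · PE2,2: acc=123; fwd→2 fwd↓123

(row, col, cycle) = (2, 2, 5)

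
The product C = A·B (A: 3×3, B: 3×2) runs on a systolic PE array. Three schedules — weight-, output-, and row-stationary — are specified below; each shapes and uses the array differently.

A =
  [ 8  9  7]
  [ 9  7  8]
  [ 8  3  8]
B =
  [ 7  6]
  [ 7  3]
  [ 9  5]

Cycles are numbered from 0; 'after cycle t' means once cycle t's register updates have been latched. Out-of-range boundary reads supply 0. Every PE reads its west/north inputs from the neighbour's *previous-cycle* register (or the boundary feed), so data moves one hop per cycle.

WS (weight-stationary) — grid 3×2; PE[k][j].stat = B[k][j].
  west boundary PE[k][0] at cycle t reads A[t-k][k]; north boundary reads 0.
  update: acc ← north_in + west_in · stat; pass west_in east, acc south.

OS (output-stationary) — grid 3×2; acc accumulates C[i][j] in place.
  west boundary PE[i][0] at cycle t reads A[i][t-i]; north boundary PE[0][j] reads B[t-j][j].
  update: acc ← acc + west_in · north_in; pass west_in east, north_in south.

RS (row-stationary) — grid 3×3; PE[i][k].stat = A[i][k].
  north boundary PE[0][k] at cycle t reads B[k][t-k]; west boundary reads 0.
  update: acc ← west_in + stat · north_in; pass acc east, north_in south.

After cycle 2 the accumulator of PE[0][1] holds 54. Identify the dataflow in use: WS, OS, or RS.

Under WS (3×2), PE[0][1]:
  cycle 0: PE[0][1] → acc 0, east 0, south 0
  cycle 1: PE[0][1] → acc 48, east 8, south 48
  cycle 2: PE[0][1] → acc 54, east 9, south 54
Under OS (3×2), PE[0][1]:
  cycle 0: PE[0][1] → acc 0, east 0, south 0
  cycle 1: PE[0][1] → acc 48, east 8, south 6
  cycle 2: PE[0][1] → acc 75, east 9, south 3
Under RS (3×3), PE[0][1]:
  cycle 0: PE[0][1] → acc 0, east 0, south 0
  cycle 1: PE[0][1] → acc 119, east 119, south 7
  cycle 2: PE[0][1] → acc 75, east 75, south 3

dataflow = WS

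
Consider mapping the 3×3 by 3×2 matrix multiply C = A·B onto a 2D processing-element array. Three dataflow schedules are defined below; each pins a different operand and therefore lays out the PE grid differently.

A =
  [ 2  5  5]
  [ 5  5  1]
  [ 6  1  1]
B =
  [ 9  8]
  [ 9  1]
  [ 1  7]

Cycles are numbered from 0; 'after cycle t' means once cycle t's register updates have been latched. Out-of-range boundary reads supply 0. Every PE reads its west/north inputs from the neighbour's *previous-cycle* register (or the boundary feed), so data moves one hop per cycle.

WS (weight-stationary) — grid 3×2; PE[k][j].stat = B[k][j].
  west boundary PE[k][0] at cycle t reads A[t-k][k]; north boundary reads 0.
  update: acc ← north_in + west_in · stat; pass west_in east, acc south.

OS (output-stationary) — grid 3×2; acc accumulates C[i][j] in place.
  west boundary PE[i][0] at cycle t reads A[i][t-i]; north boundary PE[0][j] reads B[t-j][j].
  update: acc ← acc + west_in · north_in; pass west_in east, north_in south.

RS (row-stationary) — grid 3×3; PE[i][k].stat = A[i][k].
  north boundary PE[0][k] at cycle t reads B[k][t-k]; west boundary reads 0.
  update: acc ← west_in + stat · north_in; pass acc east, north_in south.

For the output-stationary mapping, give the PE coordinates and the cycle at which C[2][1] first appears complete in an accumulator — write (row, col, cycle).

Under OS, C[2][1] lands at PE[2][1]:
  0: (2,1).acc=0  regs=<0,0>
  1: (2,1).acc=0  regs=<0,0>
  2: (2,1).acc=0  regs=<0,0>
  3: (2,1).acc=48  regs=<6,8>
  4: (2,1).acc=49  regs=<1,1>
  5: (2,1).acc=56  regs=<1,7>

(row, col, cycle) = (2, 1, 5)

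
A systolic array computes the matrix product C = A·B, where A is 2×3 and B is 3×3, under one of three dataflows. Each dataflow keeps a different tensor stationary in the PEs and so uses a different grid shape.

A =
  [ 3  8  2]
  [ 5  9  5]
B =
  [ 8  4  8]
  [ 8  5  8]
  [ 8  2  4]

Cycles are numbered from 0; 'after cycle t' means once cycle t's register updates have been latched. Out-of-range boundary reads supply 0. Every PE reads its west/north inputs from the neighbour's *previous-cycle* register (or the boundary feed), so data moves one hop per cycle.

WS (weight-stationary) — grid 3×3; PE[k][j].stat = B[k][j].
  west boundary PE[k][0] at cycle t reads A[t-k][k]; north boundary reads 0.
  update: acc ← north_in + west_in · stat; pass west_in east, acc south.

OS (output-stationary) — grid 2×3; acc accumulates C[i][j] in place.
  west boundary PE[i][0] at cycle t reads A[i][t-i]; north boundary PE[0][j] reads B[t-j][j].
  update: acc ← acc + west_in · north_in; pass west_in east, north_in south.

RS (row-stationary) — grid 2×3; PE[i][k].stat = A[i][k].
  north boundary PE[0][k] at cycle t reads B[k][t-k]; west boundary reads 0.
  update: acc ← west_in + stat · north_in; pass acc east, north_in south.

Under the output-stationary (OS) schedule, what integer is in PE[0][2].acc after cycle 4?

Tracing OS — 2×3 array, target PE[0][2]:
  @0  [0,1]  acc 0  |  →0  ↓0
  @0  [0,2]  acc 0  |  →0  ↓0
  @1  [0,1]  acc 12  |  →3  ↓4
  @1  [0,2]  acc 0  |  →0  ↓0
  @2  [0,1]  acc 52  |  →8  ↓5
  @2  [0,2]  acc 24  |  →3  ↓8
  @3  [0,1]  acc 56  |  →2  ↓2
  @3  [0,2]  acc 88  |  →8  ↓8
  @4  [0,1]  acc 56  |  →0  ↓0
  @4  [0,2]  acc 96  |  →2  ↓4

PE[0][2].acc = 96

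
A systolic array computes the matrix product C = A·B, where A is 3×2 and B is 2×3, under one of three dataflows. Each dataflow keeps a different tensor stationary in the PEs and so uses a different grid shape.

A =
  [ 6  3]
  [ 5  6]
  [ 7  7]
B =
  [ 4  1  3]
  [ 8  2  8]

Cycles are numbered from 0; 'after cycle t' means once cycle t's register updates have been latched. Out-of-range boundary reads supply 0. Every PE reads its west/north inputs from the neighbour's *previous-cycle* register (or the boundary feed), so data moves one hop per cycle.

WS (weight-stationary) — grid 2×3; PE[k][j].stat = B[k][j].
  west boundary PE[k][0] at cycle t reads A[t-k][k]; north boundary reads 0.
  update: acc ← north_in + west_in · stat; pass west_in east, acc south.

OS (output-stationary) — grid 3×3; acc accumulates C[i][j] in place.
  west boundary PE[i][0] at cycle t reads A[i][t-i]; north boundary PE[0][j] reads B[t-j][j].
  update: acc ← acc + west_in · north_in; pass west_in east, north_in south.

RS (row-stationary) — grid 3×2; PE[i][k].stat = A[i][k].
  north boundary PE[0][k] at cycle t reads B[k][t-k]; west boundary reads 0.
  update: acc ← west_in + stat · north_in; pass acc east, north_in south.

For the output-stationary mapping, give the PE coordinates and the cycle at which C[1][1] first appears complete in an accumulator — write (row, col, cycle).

(row, col, cycle) = (1, 1, 3)

OS: C[1][1] accumulates in PE[1][1]:
  0: (1,1).acc=0  regs=<0,0>
  1: (1,1).acc=0  regs=<0,0>
  2: (1,1).acc=5  regs=<5,1>
  3: (1,1).acc=17  regs=<6,2>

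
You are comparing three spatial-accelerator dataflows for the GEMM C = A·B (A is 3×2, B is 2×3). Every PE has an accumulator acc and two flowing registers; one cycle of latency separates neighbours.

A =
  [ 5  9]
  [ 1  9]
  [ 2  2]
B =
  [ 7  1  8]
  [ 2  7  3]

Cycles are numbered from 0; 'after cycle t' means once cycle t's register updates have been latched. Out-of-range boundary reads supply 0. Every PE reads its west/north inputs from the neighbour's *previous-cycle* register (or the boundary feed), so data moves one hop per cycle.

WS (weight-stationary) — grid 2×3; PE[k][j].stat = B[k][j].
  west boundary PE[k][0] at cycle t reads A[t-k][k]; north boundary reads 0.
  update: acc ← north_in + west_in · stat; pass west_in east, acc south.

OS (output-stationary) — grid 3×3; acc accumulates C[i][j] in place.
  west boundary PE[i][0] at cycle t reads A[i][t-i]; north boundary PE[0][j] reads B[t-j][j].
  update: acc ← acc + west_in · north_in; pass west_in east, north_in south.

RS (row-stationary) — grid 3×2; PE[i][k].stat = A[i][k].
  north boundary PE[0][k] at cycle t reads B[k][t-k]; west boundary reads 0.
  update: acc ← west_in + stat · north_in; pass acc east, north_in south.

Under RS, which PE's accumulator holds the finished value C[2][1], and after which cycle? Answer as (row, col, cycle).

(row, col, cycle) = (2, 1, 4)

RS — PE[2][1] is where C[2][1] collects:
  [0] (2,1) acc=0 (h:0 v:0)
  [1] (2,1) acc=0 (h:0 v:0)
  [2] (2,1) acc=0 (h:0 v:0)
  [3] (2,1) acc=18 (h:18 v:2)
  [4] (2,1) acc=16 (h:16 v:7)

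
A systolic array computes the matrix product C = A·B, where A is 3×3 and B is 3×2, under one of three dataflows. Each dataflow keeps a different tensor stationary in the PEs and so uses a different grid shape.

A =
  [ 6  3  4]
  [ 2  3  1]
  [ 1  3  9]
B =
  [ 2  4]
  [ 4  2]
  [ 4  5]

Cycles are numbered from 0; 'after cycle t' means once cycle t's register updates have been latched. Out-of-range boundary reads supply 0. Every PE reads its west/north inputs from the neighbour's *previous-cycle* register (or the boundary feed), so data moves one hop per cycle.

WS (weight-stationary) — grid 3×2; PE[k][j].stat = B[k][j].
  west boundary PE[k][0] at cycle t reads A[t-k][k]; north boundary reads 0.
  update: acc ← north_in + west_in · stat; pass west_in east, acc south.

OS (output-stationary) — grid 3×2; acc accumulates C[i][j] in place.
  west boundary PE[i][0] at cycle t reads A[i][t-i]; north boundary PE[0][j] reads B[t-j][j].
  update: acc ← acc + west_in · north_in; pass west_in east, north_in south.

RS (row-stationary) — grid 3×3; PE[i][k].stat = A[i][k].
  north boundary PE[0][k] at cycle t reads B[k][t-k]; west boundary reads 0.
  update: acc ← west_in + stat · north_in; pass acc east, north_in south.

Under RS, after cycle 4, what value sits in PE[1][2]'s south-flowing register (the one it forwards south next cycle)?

RS 3×3: PE[1][2] cycle-by-cycle (with neighbour feeds):
  @0  [0,2]  acc 0  |  →0  ↓0
  @0  [1,1]  acc 0  |  →0  ↓0
  @0  [1,2]  acc 0  |  →0  ↓0
  @1  [0,2]  acc 0  |  →0  ↓0
  @1  [1,1]  acc 0  |  →0  ↓0
  @1  [1,2]  acc 0  |  →0  ↓0
  @2  [0,2]  acc 40  |  →40  ↓4
  @2  [1,1]  acc 16  |  →16  ↓4
  @2  [1,2]  acc 0  |  →0  ↓0
  @3  [0,2]  acc 50  |  →50  ↓5
  @3  [1,1]  acc 14  |  →14  ↓2
  @3  [1,2]  acc 20  |  →20  ↓4
  @4  [0,2]  acc 0  |  →0  ↓0
  @4  [1,1]  acc 0  |  →0  ↓0
  @4  [1,2]  acc 19  |  →19  ↓5

register = 5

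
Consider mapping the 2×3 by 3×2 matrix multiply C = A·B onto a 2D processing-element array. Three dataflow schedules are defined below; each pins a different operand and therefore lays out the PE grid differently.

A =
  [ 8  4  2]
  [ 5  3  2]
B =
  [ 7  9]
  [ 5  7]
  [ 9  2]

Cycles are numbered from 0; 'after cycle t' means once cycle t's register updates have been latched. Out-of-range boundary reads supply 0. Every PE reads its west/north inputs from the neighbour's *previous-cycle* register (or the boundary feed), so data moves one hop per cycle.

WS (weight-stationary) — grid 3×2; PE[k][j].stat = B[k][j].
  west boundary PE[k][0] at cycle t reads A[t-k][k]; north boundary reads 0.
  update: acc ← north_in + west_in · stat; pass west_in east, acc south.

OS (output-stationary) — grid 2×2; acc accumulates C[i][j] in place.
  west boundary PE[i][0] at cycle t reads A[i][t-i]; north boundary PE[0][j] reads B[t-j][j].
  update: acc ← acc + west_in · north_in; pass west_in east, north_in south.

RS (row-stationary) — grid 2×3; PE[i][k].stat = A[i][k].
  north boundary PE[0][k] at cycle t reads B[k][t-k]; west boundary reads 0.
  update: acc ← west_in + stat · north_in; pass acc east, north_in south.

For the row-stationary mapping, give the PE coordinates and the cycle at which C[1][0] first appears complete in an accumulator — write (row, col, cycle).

RS — PE[1][2] is where C[1][0] collects:
  [0] (1,2) acc=0 (h:0 v:0)
  [1] (1,2) acc=0 (h:0 v:0)
  [2] (1,2) acc=0 (h:0 v:0)
  [3] (1,2) acc=68 (h:68 v:9)

(row, col, cycle) = (1, 2, 3)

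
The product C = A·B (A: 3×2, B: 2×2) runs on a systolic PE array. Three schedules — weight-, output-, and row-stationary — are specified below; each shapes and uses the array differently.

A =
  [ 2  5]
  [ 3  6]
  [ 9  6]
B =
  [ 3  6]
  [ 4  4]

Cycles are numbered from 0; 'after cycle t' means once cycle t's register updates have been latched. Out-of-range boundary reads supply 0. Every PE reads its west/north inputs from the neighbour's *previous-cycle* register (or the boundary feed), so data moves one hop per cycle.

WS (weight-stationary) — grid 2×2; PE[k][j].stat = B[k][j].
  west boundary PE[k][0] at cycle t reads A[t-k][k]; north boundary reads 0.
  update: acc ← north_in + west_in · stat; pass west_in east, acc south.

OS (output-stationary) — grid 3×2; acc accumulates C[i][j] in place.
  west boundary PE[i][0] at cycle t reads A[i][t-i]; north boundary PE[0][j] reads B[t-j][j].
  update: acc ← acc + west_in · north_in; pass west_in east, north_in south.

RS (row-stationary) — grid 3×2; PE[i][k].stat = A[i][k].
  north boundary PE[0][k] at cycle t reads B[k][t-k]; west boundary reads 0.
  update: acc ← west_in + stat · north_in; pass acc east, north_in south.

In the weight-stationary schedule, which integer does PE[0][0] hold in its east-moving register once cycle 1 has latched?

WS 2×2: PE[0][0] cycle-by-cycle (with neighbour feeds):
  0: (0,0).acc=6  regs=<2,6>
  1: (0,0).acc=9  regs=<3,9>

register = 3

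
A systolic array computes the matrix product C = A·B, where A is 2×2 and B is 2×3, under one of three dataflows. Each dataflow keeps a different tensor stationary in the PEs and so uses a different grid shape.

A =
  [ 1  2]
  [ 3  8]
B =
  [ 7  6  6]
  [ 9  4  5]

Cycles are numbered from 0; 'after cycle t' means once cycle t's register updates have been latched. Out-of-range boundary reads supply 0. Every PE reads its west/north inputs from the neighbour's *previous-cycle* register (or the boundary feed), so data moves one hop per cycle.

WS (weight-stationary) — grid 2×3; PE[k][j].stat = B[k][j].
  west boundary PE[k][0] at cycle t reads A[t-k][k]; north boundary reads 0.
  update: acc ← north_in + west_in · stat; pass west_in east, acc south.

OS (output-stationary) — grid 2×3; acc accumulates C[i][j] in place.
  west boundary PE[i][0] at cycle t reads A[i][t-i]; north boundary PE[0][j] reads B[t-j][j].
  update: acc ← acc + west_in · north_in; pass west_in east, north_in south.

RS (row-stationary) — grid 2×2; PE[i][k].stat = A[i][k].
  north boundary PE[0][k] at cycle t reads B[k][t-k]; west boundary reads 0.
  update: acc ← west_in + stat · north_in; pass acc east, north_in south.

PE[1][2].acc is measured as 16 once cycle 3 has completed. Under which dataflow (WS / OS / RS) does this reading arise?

dataflow = WS

WS (2×3 grid), PE[1][2]:
  after 0 — PE[1][2] acc=0, pass-E 0, pass-S 0
  after 1 — PE[1][2] acc=0, pass-E 0, pass-S 0
  after 2 — PE[1][2] acc=0, pass-E 0, pass-S 0
  after 3 — PE[1][2] acc=16, pass-E 2, pass-S 16
OS (2×3 grid), PE[1][2]:
  after 0 — PE[1][2] acc=0, pass-E 0, pass-S 0
  after 1 — PE[1][2] acc=0, pass-E 0, pass-S 0
  after 2 — PE[1][2] acc=0, pass-E 0, pass-S 0
  after 3 — PE[1][2] acc=18, pass-E 3, pass-S 6
— RS: 2×2 array has no PE[1][2].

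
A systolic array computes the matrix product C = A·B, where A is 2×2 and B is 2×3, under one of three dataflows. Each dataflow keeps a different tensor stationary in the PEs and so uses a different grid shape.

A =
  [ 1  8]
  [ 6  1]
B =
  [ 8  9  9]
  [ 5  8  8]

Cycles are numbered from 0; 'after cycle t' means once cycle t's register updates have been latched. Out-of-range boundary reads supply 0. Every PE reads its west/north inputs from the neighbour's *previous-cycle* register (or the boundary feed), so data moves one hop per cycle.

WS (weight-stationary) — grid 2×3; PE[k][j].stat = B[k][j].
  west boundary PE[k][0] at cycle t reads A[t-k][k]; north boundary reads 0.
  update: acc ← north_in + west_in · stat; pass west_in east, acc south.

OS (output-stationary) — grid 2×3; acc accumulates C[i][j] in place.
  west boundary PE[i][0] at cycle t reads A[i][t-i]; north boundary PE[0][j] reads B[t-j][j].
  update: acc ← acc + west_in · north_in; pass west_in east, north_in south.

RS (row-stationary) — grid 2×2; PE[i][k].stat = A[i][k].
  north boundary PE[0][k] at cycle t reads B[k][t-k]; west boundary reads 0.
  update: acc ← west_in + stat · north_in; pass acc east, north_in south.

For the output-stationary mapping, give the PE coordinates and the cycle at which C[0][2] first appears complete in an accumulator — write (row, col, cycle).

(row, col, cycle) = (0, 2, 3)

OS — PE[0][2] is where C[0][2] collects:
  step 0 · PE0,2: acc=0; fwd→0 fwd↓0
  step 1 · PE0,2: acc=0; fwd→0 fwd↓0
  step 2 · PE0,2: acc=9; fwd→1 fwd↓9
  step 3 · PE0,2: acc=73; fwd→8 fwd↓8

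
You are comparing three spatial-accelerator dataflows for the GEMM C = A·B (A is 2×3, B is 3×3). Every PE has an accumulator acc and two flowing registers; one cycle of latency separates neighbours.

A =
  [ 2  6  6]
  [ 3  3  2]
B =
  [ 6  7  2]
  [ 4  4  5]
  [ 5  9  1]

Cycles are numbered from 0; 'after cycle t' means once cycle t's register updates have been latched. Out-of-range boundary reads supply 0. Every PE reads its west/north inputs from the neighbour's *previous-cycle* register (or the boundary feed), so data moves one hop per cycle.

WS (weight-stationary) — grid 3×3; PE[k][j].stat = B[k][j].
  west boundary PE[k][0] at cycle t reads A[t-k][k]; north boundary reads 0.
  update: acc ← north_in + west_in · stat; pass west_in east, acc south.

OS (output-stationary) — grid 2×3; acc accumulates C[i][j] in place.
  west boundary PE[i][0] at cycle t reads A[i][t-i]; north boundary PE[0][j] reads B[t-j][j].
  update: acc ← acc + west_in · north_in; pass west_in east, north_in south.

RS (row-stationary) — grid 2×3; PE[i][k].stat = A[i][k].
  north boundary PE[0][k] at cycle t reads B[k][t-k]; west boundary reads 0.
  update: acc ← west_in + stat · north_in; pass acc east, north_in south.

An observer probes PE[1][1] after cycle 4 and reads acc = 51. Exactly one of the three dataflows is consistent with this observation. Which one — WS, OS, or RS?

dataflow = OS

Under WS (3×3), PE[1][1]:
  step 0 · PE1,1: acc=0; fwd→0 fwd↓0
  step 1 · PE1,1: acc=0; fwd→0 fwd↓0
  step 2 · PE1,1: acc=38; fwd→6 fwd↓38
  step 3 · PE1,1: acc=33; fwd→3 fwd↓33
  step 4 · PE1,1: acc=0; fwd→0 fwd↓0
Under OS (2×3), PE[1][1]:
  step 0 · PE1,1: acc=0; fwd→0 fwd↓0
  step 1 · PE1,1: acc=0; fwd→0 fwd↓0
  step 2 · PE1,1: acc=21; fwd→3 fwd↓7
  step 3 · PE1,1: acc=33; fwd→3 fwd↓4
  step 4 · PE1,1: acc=51; fwd→2 fwd↓9
Under RS (2×3), PE[1][1]:
  step 0 · PE1,1: acc=0; fwd→0 fwd↓0
  step 1 · PE1,1: acc=0; fwd→0 fwd↓0
  step 2 · PE1,1: acc=30; fwd→30 fwd↓4
  step 3 · PE1,1: acc=33; fwd→33 fwd↓4
  step 4 · PE1,1: acc=21; fwd→21 fwd↓5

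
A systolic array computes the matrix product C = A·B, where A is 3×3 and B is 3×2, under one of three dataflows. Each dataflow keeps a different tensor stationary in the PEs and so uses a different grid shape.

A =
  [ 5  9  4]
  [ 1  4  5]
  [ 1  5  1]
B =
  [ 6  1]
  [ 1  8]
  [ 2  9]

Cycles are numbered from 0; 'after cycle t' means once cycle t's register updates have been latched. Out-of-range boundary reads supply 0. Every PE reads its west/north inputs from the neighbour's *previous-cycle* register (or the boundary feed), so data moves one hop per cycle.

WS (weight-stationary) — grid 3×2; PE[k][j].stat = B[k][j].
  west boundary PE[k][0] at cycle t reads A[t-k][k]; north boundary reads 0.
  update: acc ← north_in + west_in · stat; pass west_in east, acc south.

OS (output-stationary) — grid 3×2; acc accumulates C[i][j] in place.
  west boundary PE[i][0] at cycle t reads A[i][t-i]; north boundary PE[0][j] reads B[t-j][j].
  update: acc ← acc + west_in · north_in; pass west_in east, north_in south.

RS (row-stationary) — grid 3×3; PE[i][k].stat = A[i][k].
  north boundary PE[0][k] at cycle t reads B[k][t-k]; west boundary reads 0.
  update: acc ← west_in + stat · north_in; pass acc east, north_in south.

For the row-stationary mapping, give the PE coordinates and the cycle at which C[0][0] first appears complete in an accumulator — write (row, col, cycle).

RS: C[0][0] accumulates in PE[0][2]:
  @0  [0,2]  acc 0  |  →0  ↓0
  @1  [0,2]  acc 0  |  →0  ↓0
  @2  [0,2]  acc 47  |  →47  ↓2

(row, col, cycle) = (0, 2, 2)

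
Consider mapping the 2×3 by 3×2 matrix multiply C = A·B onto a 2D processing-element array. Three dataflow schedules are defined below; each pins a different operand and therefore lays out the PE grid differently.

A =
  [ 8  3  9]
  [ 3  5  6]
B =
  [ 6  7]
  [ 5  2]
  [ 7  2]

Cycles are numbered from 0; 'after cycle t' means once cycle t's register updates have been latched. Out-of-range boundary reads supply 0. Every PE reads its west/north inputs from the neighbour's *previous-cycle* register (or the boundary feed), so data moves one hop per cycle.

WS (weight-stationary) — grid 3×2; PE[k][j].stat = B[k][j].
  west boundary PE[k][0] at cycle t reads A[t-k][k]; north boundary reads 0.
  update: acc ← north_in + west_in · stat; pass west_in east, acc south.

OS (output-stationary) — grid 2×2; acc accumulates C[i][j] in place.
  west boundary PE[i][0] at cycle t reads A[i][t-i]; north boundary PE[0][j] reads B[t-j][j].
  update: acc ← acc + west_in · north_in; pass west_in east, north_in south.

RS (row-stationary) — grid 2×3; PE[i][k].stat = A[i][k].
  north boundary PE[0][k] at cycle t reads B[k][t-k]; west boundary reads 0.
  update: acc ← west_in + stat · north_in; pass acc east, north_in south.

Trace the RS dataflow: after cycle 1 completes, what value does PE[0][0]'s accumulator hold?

PE[0][0].acc = 56

RS 2×3: PE[0][0] cycle-by-cycle (with neighbour feeds):
  0: (0,0).acc=48  regs=<48,6>
  1: (0,0).acc=56  regs=<56,7>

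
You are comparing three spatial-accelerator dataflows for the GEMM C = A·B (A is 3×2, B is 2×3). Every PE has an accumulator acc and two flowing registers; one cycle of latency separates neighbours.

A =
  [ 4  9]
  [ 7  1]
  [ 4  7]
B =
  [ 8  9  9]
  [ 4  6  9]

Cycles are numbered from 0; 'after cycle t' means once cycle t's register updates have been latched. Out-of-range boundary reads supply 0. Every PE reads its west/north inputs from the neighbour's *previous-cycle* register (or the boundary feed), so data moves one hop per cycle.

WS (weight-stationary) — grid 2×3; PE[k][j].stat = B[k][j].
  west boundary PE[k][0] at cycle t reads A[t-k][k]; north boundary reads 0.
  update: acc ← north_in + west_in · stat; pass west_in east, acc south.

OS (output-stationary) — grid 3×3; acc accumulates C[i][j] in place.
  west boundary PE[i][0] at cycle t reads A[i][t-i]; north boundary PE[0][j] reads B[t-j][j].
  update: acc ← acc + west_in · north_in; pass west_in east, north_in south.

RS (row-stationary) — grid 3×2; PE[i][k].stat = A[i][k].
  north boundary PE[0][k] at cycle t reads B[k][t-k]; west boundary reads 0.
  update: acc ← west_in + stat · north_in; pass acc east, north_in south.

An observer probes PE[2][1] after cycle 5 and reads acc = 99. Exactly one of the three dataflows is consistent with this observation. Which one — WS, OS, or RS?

dataflow = RS

WS (2×3): PE[2][1] does not exist.
— OS: 3×3; PE[2][1] trace:
  c0 r2c1: 0 / 0 / 0
  c1 r2c1: 0 / 0 / 0
  c2 r2c1: 0 / 0 / 0
  c3 r2c1: 36 / 4 / 9
  c4 r2c1: 78 / 7 / 6
  c5 r2c1: 78 / 0 / 0
— RS: 3×2; PE[2][1] trace:
  c0 r2c1: 0 / 0 / 0
  c1 r2c1: 0 / 0 / 0
  c2 r2c1: 0 / 0 / 0
  c3 r2c1: 60 / 60 / 4
  c4 r2c1: 78 / 78 / 6
  c5 r2c1: 99 / 99 / 9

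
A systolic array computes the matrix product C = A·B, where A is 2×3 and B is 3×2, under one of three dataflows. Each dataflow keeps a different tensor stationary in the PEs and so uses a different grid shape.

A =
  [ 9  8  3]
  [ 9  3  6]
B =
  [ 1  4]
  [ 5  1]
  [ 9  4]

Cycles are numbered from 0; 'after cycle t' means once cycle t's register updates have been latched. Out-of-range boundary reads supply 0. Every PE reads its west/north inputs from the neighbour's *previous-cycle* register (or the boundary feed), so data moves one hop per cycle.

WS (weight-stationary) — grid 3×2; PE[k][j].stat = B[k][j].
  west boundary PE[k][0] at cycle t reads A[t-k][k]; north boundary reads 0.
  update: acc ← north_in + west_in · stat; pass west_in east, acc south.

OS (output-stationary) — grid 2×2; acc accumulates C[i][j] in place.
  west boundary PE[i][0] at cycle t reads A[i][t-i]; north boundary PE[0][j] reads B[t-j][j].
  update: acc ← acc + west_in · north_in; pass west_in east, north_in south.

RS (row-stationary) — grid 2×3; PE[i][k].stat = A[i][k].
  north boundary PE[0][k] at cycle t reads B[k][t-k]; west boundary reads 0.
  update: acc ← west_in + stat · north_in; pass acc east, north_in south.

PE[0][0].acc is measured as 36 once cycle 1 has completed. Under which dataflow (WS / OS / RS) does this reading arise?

— WS: 3×2; PE[0][0] trace:
  after 0 — PE[0][0] acc=9, pass-E 9, pass-S 9
  after 1 — PE[0][0] acc=9, pass-E 9, pass-S 9
— OS: 2×2; PE[0][0] trace:
  after 0 — PE[0][0] acc=9, pass-E 9, pass-S 1
  after 1 — PE[0][0] acc=49, pass-E 8, pass-S 5
— RS: 2×3; PE[0][0] trace:
  after 0 — PE[0][0] acc=9, pass-E 9, pass-S 1
  after 1 — PE[0][0] acc=36, pass-E 36, pass-S 4

dataflow = RS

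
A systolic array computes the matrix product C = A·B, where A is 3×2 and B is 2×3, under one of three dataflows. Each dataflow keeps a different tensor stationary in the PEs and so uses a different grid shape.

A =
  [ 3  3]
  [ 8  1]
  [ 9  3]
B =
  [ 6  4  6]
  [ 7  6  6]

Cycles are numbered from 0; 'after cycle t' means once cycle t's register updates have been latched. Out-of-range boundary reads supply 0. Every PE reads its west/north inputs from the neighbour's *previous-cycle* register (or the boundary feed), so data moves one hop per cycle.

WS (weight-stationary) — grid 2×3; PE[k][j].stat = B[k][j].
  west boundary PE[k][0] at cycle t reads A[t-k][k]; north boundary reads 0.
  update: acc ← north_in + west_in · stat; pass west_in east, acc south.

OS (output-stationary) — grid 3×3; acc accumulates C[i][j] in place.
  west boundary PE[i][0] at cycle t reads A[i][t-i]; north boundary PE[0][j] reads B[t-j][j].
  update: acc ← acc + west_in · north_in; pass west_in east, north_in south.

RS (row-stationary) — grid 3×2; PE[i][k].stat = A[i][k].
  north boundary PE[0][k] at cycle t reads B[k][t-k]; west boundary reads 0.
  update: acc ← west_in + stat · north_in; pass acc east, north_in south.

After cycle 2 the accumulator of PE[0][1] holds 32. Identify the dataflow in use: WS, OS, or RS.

dataflow = WS

WS [2×3] PE[0][1] across cycles:
  step 0 · PE0,1: acc=0; fwd→0 fwd↓0
  step 1 · PE0,1: acc=12; fwd→3 fwd↓12
  step 2 · PE0,1: acc=32; fwd→8 fwd↓32
OS [3×3] PE[0][1] across cycles:
  step 0 · PE0,1: acc=0; fwd→0 fwd↓0
  step 1 · PE0,1: acc=12; fwd→3 fwd↓4
  step 2 · PE0,1: acc=30; fwd→3 fwd↓6
RS [3×2] PE[0][1] across cycles:
  step 0 · PE0,1: acc=0; fwd→0 fwd↓0
  step 1 · PE0,1: acc=39; fwd→39 fwd↓7
  step 2 · PE0,1: acc=30; fwd→30 fwd↓6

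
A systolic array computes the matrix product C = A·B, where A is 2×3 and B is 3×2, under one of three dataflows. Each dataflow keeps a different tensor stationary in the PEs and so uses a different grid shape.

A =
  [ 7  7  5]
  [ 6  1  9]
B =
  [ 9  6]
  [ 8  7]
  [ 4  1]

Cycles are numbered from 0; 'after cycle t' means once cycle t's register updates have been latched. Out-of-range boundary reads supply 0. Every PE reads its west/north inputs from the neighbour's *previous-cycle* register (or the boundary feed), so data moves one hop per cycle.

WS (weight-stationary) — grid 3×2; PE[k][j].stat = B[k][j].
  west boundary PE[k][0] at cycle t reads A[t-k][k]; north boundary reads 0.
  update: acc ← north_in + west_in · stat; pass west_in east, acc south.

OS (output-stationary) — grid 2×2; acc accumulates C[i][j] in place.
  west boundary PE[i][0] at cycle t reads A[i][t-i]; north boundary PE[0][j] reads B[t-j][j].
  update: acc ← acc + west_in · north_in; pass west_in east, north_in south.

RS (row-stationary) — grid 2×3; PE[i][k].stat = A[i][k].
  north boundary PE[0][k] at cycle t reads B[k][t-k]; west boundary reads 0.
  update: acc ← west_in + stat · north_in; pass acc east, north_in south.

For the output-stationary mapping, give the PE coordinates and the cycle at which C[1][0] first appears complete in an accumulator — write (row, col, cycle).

(row, col, cycle) = (1, 0, 3)

Under OS, C[1][0] lands at PE[1][0]:
  [0] (1,0) acc=0 (h:0 v:0)
  [1] (1,0) acc=54 (h:6 v:9)
  [2] (1,0) acc=62 (h:1 v:8)
  [3] (1,0) acc=98 (h:9 v:4)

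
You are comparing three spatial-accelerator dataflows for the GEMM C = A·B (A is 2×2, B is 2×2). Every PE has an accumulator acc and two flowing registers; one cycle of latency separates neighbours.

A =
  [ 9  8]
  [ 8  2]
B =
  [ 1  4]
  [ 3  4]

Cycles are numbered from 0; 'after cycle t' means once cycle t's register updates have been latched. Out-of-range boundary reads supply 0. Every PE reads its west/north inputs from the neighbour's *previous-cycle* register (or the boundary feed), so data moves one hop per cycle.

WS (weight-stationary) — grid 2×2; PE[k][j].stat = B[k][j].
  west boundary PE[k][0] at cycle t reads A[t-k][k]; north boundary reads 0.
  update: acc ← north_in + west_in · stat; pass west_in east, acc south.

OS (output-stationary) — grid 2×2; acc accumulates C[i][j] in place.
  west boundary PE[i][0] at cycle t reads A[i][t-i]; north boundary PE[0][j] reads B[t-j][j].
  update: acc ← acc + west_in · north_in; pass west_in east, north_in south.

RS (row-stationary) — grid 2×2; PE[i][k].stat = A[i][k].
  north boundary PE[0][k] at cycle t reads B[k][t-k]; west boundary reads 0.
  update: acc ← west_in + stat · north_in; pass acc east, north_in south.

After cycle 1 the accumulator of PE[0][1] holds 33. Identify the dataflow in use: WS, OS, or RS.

WS [2×2] PE[0][1] across cycles:
  @0  [0,1]  acc 0  |  →0  ↓0
  @1  [0,1]  acc 36  |  →9  ↓36
OS [2×2] PE[0][1] across cycles:
  @0  [0,1]  acc 0  |  →0  ↓0
  @1  [0,1]  acc 36  |  →9  ↓4
RS [2×2] PE[0][1] across cycles:
  @0  [0,1]  acc 0  |  →0  ↓0
  @1  [0,1]  acc 33  |  →33  ↓3

dataflow = RS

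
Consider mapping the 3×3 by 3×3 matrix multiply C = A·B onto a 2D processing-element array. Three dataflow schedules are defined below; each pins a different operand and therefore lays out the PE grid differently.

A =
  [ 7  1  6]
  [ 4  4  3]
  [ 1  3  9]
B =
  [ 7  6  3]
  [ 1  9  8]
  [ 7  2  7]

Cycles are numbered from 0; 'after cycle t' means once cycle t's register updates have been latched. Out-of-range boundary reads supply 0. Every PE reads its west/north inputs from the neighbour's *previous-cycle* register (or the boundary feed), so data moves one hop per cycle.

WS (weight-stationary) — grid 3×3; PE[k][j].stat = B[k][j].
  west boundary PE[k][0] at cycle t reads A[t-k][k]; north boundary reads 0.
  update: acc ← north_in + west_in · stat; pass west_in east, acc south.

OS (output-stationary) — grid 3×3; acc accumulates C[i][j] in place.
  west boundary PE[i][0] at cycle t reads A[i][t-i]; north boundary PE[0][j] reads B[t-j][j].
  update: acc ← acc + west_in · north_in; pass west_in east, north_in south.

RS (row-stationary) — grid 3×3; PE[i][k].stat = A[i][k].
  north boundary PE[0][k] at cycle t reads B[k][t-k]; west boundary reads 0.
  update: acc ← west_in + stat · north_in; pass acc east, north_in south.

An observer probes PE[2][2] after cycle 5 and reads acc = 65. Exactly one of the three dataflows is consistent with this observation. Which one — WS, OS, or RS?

dataflow = WS

— WS: 3×3; PE[2][2] trace:
  after 0 — PE[2][2] acc=0, pass-E 0, pass-S 0
  after 1 — PE[2][2] acc=0, pass-E 0, pass-S 0
  after 2 — PE[2][2] acc=0, pass-E 0, pass-S 0
  after 3 — PE[2][2] acc=0, pass-E 0, pass-S 0
  after 4 — PE[2][2] acc=71, pass-E 6, pass-S 71
  after 5 — PE[2][2] acc=65, pass-E 3, pass-S 65
— OS: 3×3; PE[2][2] trace:
  after 0 — PE[2][2] acc=0, pass-E 0, pass-S 0
  after 1 — PE[2][2] acc=0, pass-E 0, pass-S 0
  after 2 — PE[2][2] acc=0, pass-E 0, pass-S 0
  after 3 — PE[2][2] acc=0, pass-E 0, pass-S 0
  after 4 — PE[2][2] acc=3, pass-E 1, pass-S 3
  after 5 — PE[2][2] acc=27, pass-E 3, pass-S 8
— RS: 3×3; PE[2][2] trace:
  after 0 — PE[2][2] acc=0, pass-E 0, pass-S 0
  after 1 — PE[2][2] acc=0, pass-E 0, pass-S 0
  after 2 — PE[2][2] acc=0, pass-E 0, pass-S 0
  after 3 — PE[2][2] acc=0, pass-E 0, pass-S 0
  after 4 — PE[2][2] acc=73, pass-E 73, pass-S 7
  after 5 — PE[2][2] acc=51, pass-E 51, pass-S 2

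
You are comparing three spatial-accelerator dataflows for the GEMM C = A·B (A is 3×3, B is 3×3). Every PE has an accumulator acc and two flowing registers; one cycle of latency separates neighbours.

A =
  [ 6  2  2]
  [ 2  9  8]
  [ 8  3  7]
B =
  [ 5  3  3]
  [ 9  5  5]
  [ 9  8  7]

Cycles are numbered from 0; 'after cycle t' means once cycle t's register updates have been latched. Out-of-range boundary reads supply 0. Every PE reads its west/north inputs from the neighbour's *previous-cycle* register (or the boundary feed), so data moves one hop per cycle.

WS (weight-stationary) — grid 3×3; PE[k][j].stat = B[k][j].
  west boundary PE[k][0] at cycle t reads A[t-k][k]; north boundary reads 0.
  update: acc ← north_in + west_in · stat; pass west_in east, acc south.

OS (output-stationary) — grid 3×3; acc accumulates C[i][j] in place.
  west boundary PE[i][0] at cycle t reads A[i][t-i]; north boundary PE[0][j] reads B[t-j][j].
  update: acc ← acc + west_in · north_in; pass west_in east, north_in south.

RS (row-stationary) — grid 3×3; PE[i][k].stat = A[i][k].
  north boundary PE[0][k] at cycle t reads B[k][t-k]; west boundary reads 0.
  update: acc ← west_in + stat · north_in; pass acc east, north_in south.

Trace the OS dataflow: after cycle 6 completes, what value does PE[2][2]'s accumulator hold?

PE[2][2].acc = 88

OS on a 3×3 grid — tracing PE[2][2] and its feeders:
  cycle 0: PE[1][2] → acc 0, east 0, south 0
  cycle 0: PE[2][1] → acc 0, east 0, south 0
  cycle 0: PE[2][2] → acc 0, east 0, south 0
  cycle 1: PE[1][2] → acc 0, east 0, south 0
  cycle 1: PE[2][1] → acc 0, east 0, south 0
  cycle 1: PE[2][2] → acc 0, east 0, south 0
  cycle 2: PE[1][2] → acc 0, east 0, south 0
  cycle 2: PE[2][1] → acc 0, east 0, south 0
  cycle 2: PE[2][2] → acc 0, east 0, south 0
  cycle 3: PE[1][2] → acc 6, east 2, south 3
  cycle 3: PE[2][1] → acc 24, east 8, south 3
  cycle 3: PE[2][2] → acc 0, east 0, south 0
  cycle 4: PE[1][2] → acc 51, east 9, south 5
  cycle 4: PE[2][1] → acc 39, east 3, south 5
  cycle 4: PE[2][2] → acc 24, east 8, south 3
  cycle 5: PE[1][2] → acc 107, east 8, south 7
  cycle 5: PE[2][1] → acc 95, east 7, south 8
  cycle 5: PE[2][2] → acc 39, east 3, south 5
  cycle 6: PE[1][2] → acc 107, east 0, south 0
  cycle 6: PE[2][1] → acc 95, east 0, south 0
  cycle 6: PE[2][2] → acc 88, east 7, south 7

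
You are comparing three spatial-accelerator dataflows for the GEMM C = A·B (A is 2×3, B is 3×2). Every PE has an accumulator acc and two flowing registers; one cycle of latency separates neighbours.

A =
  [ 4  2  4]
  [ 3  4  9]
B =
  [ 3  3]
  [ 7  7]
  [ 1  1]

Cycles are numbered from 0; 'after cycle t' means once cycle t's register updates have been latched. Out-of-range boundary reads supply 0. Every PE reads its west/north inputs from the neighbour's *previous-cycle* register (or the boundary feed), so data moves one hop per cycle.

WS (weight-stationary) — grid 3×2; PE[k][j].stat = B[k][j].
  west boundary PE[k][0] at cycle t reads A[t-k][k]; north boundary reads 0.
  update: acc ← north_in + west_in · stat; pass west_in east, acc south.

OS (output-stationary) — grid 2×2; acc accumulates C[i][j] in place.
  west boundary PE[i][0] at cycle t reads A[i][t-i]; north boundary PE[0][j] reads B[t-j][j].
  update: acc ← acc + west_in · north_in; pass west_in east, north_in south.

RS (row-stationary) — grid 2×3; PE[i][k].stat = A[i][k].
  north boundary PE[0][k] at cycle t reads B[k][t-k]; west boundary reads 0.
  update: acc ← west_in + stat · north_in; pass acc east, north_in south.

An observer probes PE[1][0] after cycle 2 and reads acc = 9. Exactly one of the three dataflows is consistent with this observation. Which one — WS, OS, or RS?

dataflow = RS

WS (3×2 grid), PE[1][0]:
  c0 r1c0: 0 / 0 / 0
  c1 r1c0: 26 / 2 / 26
  c2 r1c0: 37 / 4 / 37
OS (2×2 grid), PE[1][0]:
  c0 r1c0: 0 / 0 / 0
  c1 r1c0: 9 / 3 / 3
  c2 r1c0: 37 / 4 / 7
RS (2×3 grid), PE[1][0]:
  c0 r1c0: 0 / 0 / 0
  c1 r1c0: 9 / 9 / 3
  c2 r1c0: 9 / 9 / 3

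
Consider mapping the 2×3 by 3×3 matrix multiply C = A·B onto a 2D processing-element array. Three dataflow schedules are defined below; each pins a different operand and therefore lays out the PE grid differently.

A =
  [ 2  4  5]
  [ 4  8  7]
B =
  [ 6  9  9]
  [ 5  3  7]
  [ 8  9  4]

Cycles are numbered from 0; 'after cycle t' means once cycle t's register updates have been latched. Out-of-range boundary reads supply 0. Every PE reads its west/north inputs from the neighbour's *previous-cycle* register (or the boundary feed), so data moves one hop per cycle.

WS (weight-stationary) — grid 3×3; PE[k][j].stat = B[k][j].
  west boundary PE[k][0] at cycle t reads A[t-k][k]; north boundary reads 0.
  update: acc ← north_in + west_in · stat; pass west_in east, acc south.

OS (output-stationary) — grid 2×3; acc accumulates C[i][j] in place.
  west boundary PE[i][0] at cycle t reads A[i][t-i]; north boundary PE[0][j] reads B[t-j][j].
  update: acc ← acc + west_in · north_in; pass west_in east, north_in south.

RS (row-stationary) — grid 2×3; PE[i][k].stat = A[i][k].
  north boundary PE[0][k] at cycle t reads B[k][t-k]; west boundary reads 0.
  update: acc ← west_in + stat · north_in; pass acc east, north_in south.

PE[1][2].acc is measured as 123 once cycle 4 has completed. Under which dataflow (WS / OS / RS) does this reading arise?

dataflow = RS

WS [3×3] PE[1][2] across cycles:
  t=0 PE[1][2]: acc=0 h=0 v=0
  t=1 PE[1][2]: acc=0 h=0 v=0
  t=2 PE[1][2]: acc=0 h=0 v=0
  t=3 PE[1][2]: acc=46 h=4 v=46
  t=4 PE[1][2]: acc=92 h=8 v=92
OS [2×3] PE[1][2] across cycles:
  t=0 PE[1][2]: acc=0 h=0 v=0
  t=1 PE[1][2]: acc=0 h=0 v=0
  t=2 PE[1][2]: acc=0 h=0 v=0
  t=3 PE[1][2]: acc=36 h=4 v=9
  t=4 PE[1][2]: acc=92 h=8 v=7
RS [2×3] PE[1][2] across cycles:
  t=0 PE[1][2]: acc=0 h=0 v=0
  t=1 PE[1][2]: acc=0 h=0 v=0
  t=2 PE[1][2]: acc=0 h=0 v=0
  t=3 PE[1][2]: acc=120 h=120 v=8
  t=4 PE[1][2]: acc=123 h=123 v=9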